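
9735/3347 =2 + 3041/3347 = 2.91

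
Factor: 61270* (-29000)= - 2^4 * 5^4*  11^1 * 29^1*557^1 = - 1776830000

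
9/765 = 1/85 = 0.01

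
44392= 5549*8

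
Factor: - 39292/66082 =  - 22/37 = - 2^1* 11^1*37^( - 1)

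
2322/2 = 1161 = 1161.00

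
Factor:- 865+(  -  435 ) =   -  1300 = -2^2*5^2*13^1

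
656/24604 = 164/6151 = 0.03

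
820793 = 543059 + 277734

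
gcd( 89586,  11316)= 6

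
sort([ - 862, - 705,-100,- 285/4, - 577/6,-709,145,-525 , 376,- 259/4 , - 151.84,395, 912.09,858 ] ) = [ - 862, -709, - 705, - 525, - 151.84,-100,-577/6,  -  285/4,-259/4,145,376,395,858,912.09 ] 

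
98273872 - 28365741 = 69908131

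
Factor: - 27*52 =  - 1404= - 2^2 * 3^3*13^1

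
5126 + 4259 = 9385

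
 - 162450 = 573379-735829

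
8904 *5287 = 47075448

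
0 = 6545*0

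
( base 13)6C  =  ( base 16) 5a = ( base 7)156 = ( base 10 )90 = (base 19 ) 4E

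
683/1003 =683/1003 = 0.68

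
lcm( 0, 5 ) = 0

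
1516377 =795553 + 720824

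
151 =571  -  420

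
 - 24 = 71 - 95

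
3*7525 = 22575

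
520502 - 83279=437223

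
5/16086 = 5/16086 = 0.00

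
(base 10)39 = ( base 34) 15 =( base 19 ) 21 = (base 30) 19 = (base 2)100111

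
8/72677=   8/72677 = 0.00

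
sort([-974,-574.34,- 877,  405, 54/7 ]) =[ - 974,- 877,  -  574.34, 54/7, 405] 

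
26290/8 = 13145/4 = 3286.25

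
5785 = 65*89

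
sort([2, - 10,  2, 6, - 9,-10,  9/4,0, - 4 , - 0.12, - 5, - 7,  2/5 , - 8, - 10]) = [ - 10,-10, - 10, - 9, - 8,- 7, - 5, - 4, - 0.12 , 0, 2/5,2 , 2,9/4 , 6]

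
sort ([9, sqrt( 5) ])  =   [sqrt( 5 ), 9] 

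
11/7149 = 11/7149 =0.00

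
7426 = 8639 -1213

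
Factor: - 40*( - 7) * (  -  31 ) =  - 8680=- 2^3*5^1*7^1*31^1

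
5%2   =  1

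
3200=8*400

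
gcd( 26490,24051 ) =3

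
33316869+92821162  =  126138031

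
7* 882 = 6174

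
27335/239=114 + 89/239  =  114.37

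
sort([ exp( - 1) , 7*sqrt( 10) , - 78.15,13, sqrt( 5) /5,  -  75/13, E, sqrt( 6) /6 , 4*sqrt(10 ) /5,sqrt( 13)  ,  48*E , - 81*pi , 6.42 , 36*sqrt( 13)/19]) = [  -  81 * pi , - 78.15, - 75/13, exp(- 1) , sqrt( 6) /6,sqrt( 5 )/5 , 4* sqrt( 10)/5,E,sqrt( 13 ),6.42,36* sqrt( 13)/19, 13, 7*sqrt(10 ),  48*E ]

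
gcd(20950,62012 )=838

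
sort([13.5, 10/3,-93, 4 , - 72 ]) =[- 93, - 72,10/3,4,13.5]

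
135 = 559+-424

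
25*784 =19600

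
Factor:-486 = -2^1*3^5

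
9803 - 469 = 9334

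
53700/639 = 84 + 8/213 =84.04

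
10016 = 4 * 2504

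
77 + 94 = 171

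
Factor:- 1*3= - 3 =-  3^1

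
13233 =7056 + 6177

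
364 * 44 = 16016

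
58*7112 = 412496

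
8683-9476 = -793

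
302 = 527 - 225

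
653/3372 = 653/3372 = 0.19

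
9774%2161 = 1130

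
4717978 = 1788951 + 2929027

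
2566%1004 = 558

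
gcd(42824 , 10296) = 8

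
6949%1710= 109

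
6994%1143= 136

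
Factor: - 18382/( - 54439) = 2^1*7^(-1 ) * 11^ (  -  1 )*13^1 = 26/77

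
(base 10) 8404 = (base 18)17gg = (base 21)J14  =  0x20D4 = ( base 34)796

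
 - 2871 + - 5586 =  - 8457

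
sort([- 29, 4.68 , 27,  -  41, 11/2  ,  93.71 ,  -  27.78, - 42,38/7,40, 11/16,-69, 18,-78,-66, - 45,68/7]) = [ - 78 , - 69, - 66, - 45, - 42, - 41,  -  29,-27.78,11/16,4.68, 38/7,11/2, 68/7, 18, 27,40 , 93.71]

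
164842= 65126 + 99716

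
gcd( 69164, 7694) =2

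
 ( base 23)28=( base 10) 54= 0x36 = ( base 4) 312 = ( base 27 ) 20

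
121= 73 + 48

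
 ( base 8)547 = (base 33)AT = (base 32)B7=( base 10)359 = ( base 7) 1022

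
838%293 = 252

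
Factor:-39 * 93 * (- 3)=3^3*13^1*31^1 = 10881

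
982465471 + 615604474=1598069945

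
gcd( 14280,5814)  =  102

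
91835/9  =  91835/9 = 10203.89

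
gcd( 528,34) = 2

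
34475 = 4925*7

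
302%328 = 302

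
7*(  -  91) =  - 637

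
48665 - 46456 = 2209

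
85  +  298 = 383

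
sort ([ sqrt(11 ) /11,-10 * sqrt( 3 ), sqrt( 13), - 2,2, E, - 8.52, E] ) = [ - 10*sqrt( 3), - 8.52, - 2, sqrt(11)/11, 2, E,E, sqrt(13 )]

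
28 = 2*14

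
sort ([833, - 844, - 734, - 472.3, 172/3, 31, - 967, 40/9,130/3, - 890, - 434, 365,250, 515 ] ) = [ - 967 , - 890, - 844, - 734,  -  472.3, - 434, 40/9,31,130/3, 172/3,250 , 365, 515,833]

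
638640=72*8870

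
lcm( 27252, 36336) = 109008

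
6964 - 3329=3635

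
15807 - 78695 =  - 62888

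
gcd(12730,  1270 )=10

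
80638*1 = 80638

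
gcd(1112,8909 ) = 1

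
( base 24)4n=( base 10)119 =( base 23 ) 54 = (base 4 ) 1313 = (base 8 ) 167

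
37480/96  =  390 + 5/12 = 390.42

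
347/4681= 347/4681 = 0.07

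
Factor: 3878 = 2^1 *7^1*277^1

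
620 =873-253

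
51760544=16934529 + 34826015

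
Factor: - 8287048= - 2^3 * 7^1*11^2 * 1223^1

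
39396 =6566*6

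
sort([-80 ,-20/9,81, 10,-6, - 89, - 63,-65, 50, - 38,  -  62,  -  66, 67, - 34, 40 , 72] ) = [ - 89,  -  80, - 66, - 65,-63,-62,-38,-34, - 6,-20/9,10,40, 50,67,72, 81] 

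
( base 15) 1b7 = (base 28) E5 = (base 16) 18d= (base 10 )397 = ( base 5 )3042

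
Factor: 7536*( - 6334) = - 2^5*3^1*157^1*3167^1 = - 47733024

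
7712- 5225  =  2487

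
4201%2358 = 1843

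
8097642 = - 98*( - 82629) 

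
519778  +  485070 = 1004848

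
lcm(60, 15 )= 60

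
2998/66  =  1499/33 = 45.42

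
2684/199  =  13 + 97/199 =13.49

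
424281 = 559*759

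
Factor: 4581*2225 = 10192725 = 3^2*5^2 * 89^1* 509^1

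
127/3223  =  127/3223 = 0.04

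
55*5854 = 321970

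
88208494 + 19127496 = 107335990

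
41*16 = 656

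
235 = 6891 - 6656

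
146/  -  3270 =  - 73/1635 = - 0.04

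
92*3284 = 302128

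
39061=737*53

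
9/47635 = 9/47635 = 0.00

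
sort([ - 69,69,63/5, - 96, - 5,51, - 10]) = [ - 96, - 69,  -  10, - 5,63/5,  51,  69 ] 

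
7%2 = 1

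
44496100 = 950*46838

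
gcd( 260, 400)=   20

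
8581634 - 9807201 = - 1225567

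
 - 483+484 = 1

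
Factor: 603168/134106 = 976/217 = 2^4*7^( - 1) * 31^(  -  1)*61^1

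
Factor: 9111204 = 2^2*3^4*61^1 *461^1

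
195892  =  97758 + 98134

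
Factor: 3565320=2^3*3^1  *5^1*11^1* 37^1* 73^1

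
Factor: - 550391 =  - 29^1*18979^1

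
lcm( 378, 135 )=1890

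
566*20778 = 11760348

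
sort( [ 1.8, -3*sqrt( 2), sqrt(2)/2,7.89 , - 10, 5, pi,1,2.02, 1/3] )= [ - 10,- 3 * sqrt( 2),1/3, sqrt( 2 ) /2, 1, 1.8,2.02, pi , 5, 7.89 ]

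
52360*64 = 3351040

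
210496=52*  4048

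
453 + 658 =1111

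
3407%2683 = 724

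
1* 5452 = 5452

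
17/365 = 17/365 = 0.05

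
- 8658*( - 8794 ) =76138452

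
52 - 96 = - 44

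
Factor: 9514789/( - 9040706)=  - 2^( - 1 )*719^( - 1 ) * 6287^( - 1)*9514789^1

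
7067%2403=2261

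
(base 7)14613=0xfed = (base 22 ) 897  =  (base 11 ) 3077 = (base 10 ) 4077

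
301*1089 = 327789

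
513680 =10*51368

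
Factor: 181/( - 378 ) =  - 2^( - 1)*3^( - 3 )*7^(-1)*181^1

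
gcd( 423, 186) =3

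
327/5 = 65 +2/5 = 65.40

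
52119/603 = 5791/67 = 86.43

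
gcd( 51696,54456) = 24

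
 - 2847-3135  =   - 5982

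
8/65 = 8/65 = 0.12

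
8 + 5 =13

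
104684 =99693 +4991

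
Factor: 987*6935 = 3^1*5^1*7^1*19^1*47^1*73^1 = 6844845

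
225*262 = 58950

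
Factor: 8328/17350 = 2^2  *3^1 *5^( -2 ) = 12/25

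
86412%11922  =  2958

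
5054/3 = 5054/3 = 1684.67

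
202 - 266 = - 64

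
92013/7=92013/7 =13144.71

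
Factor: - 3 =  - 3^1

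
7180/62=3590/31  =  115.81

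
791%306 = 179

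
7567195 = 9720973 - 2153778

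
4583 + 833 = 5416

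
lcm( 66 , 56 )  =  1848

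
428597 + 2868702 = 3297299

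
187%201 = 187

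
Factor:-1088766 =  -2^1*3^2*7^1*8641^1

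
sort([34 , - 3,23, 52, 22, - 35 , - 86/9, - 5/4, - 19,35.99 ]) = [ - 35, - 19, - 86/9 , - 3, - 5/4,22,  23,34,35.99, 52 ] 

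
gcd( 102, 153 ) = 51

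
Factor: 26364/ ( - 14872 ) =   -  2^(  -  1)*3^1*11^( - 1 )*13^1 = - 39/22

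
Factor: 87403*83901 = 3^1*27967^1*87403^1=7333199103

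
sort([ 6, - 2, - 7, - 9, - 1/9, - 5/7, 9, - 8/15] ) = [  -  9, - 7,  -  2, - 5/7 , - 8/15, - 1/9,6, 9 ] 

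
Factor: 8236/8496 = 2059/2124 = 2^( - 2)*3^(-2)*29^1*59^( - 1)*71^1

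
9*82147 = 739323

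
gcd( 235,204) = 1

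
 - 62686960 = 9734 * ( - 6440 ) 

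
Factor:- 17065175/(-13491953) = 5^2 * 682607^1*13491953^( - 1)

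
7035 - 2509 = 4526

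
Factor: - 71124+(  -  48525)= - 3^1*39883^1= - 119649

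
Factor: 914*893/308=408101/154=2^ ( - 1 )*7^( - 1 )*11^ ( -1)*19^1*47^1 * 457^1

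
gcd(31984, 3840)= 16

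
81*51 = 4131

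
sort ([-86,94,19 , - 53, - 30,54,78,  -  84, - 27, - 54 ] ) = [ - 86, - 84,-54,-53, - 30, - 27 , 19,54, 78,94]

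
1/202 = 1/202 = 0.00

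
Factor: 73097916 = 2^2*3^1*41^1*148573^1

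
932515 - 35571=896944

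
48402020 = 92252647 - 43850627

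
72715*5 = 363575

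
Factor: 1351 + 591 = 2^1*971^1=1942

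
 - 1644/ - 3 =548/1 = 548.00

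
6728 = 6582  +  146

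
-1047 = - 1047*1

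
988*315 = 311220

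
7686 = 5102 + 2584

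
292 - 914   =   -622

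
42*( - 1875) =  - 78750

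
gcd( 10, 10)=10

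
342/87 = 114/29 = 3.93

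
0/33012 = 0 = 0.00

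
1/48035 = 1/48035 = 0.00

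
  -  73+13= - 60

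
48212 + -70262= - 22050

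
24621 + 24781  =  49402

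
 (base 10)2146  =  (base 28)2ki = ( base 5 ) 32041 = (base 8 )4142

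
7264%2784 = 1696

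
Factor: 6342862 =2^1*3171431^1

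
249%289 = 249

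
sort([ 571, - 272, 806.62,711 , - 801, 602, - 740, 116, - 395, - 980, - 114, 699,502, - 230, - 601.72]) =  [ - 980,  -  801,  -  740,  -  601.72, - 395,  -  272, - 230, - 114, 116, 502, 571,602,699,711, 806.62] 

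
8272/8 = 1034 = 1034.00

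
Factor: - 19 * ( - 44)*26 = 21736  =  2^3 * 11^1*13^1*19^1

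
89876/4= 22469 = 22469.00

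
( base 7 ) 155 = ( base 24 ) 3h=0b1011001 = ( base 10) 89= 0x59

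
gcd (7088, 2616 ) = 8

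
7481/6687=7481/6687= 1.12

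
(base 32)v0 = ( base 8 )1740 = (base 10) 992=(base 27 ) 19K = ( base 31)110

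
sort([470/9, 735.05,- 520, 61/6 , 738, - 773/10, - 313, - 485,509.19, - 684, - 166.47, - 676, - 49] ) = [ - 684, - 676, -520, - 485 , -313, - 166.47, - 773/10, - 49,61/6, 470/9, 509.19,  735.05, 738 ] 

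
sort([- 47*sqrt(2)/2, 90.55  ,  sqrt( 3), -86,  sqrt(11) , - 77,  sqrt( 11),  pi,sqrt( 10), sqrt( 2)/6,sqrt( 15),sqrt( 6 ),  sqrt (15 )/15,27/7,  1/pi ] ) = [ - 86, - 77, - 47*sqrt( 2)/2,sqrt ( 2 )/6, sqrt( 15)/15, 1/pi,sqrt( 3 ),sqrt ( 6),pi  ,  sqrt(10 ), sqrt(11 ),sqrt(11),  27/7, sqrt (15) , 90.55 ] 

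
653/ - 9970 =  - 1  +  9317/9970 = - 0.07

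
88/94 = 44/47 = 0.94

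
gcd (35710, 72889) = 1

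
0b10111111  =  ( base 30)6b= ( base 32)5V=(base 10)191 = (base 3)21002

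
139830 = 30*4661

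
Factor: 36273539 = 36273539^1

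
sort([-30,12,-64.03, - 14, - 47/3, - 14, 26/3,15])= [- 64.03, - 30,-47/3, - 14, - 14, 26/3,12, 15 ]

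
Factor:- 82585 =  - 5^1 * 83^1 * 199^1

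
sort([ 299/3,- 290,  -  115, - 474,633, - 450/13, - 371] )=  [  -  474, - 371, - 290, - 115,-450/13 , 299/3,  633]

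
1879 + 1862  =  3741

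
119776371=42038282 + 77738089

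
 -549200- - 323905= - 225295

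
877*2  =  1754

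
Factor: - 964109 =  - 37^1 *71^1*  367^1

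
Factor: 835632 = 2^4*3^2*7^1*829^1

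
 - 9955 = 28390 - 38345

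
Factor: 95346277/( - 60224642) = -2^(-1 )*13^1*17^( - 1 )*19^( - 1)*53^(-1 )*1327^1*1759^( - 1) * 5527^1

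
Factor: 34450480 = 2^4* 5^1 * 331^1 * 1301^1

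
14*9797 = 137158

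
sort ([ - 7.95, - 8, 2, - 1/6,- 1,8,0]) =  [ - 8,-7.95,- 1, - 1/6,0, 2, 8]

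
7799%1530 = 149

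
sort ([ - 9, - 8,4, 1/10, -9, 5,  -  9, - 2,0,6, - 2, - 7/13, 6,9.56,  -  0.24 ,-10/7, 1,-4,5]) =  [ - 9, - 9, - 9 , - 8,  -  4, - 2, - 2,- 10/7,-7/13, - 0.24,0, 1/10,1,4,5, 5,6,6  ,  9.56 ] 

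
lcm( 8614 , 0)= 0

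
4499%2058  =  383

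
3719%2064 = 1655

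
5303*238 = 1262114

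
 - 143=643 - 786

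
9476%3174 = 3128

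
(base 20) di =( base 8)426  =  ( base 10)278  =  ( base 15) 138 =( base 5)2103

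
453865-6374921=  -  5921056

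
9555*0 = 0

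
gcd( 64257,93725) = 1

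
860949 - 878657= - 17708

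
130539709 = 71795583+58744126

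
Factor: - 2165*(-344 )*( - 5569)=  - 2^3 * 5^1*43^1 * 433^1*5569^1 = -4147568440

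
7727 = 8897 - 1170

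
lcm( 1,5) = 5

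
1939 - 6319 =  - 4380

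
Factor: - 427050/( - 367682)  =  213525/183841 = 3^2*5^2*7^(  -  1)*13^1*73^1*26263^( - 1) 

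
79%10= 9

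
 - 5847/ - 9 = 1949/3= 649.67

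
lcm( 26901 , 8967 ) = 26901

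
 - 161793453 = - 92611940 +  - 69181513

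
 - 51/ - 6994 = 51/6994  =  0.01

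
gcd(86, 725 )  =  1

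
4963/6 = 4963/6 = 827.17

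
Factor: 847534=2^1*61^1*6947^1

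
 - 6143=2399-8542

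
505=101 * 5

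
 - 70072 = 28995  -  99067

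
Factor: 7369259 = 7369259^1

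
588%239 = 110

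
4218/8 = 2109/4 = 527.25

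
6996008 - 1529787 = 5466221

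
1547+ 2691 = 4238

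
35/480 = 7/96 = 0.07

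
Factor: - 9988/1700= -2497/425 = -5^( - 2)*11^1*17^( - 1 )*227^1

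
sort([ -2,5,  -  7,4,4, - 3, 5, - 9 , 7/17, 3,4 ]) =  [-9, - 7  , - 3,  -  2,7/17,  3,4,4,4 , 5,5 ] 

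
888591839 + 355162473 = 1243754312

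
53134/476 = 111 + 149/238 = 111.63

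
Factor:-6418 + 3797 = -2621 = - 2621^1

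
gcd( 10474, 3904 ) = 2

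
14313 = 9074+5239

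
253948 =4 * 63487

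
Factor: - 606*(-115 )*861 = 60003090 = 2^1*3^2 *5^1 * 7^1*23^1*41^1*101^1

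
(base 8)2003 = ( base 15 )487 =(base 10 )1027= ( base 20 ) 2b7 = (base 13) 610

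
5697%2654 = 389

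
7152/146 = 3576/73 = 48.99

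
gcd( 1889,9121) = 1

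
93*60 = 5580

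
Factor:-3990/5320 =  -3/4 = - 2^( - 2)*3^1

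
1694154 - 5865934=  - 4171780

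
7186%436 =210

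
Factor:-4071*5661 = -23045931 = -3^3*17^1*23^1*37^1 * 59^1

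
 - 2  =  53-55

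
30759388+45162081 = 75921469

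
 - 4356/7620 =  -  363/635 =- 0.57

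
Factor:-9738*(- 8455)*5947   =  2^1 *3^2*5^1*19^2*89^1*313^1*541^1 = 489644996130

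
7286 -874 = 6412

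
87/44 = 87/44 = 1.98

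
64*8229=526656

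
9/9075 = 3/3025  =  0.00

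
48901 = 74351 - 25450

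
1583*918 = 1453194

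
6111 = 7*873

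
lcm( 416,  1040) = 2080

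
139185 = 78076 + 61109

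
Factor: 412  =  2^2*103^1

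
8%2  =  0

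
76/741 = 4/39 = 0.10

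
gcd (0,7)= 7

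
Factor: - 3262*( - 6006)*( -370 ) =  - 7248881640= - 2^3*3^1*5^1* 7^2*11^1 *13^1*37^1* 233^1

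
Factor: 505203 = 3^1 * 47^1*3583^1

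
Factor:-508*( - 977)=2^2*127^1*977^1 = 496316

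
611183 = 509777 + 101406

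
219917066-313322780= - 93405714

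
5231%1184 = 495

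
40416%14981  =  10454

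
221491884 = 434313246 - 212821362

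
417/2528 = 417/2528 = 0.16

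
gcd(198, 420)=6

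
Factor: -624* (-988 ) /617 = 2^6*3^1*13^2 * 19^1*617^(-1) = 616512/617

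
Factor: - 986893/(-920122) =2^ ( - 1 )*7^ ( - 2)*41^( - 1 )*43^1*59^1*229^( - 1)*389^1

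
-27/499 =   -  1 + 472/499 = - 0.05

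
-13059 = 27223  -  40282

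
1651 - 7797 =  - 6146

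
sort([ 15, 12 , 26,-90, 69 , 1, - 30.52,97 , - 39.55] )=[ - 90,  -  39.55, -30.52, 1,12, 15, 26, 69, 97 ] 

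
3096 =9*344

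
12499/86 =12499/86=145.34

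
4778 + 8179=12957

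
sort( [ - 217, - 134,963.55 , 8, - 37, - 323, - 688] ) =[ - 688,  -  323,-217, - 134,  -  37,8 , 963.55]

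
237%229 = 8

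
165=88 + 77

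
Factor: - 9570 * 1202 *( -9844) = 2^4 * 3^1*5^1*11^1*23^1*29^1*107^1 * 601^1=113236910160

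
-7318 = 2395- 9713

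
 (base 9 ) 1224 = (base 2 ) 1110010001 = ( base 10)913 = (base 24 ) 1e1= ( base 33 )rm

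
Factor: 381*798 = 2^1*3^2*7^1*19^1*127^1=304038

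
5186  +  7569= 12755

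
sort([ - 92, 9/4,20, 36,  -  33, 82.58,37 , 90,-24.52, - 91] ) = [ - 92, - 91,- 33, - 24.52,9/4 , 20,  36,37, 82.58, 90] 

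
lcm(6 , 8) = 24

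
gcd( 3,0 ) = 3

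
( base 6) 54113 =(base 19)118h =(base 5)214024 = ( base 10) 7389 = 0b1110011011101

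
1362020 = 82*16610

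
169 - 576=-407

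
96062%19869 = 16586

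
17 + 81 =98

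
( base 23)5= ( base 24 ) 5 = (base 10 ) 5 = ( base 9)5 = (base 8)5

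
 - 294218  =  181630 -475848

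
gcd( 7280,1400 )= 280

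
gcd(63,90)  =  9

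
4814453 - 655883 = 4158570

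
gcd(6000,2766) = 6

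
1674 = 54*31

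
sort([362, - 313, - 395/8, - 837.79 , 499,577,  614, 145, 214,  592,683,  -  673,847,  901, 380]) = [-837.79,-673,  -  313,  -  395/8,145, 214,362,380,  499,577, 592 , 614, 683, 847, 901]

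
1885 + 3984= 5869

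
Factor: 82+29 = 111 = 3^1 * 37^1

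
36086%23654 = 12432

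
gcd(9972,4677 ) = 3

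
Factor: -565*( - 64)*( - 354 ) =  - 12800640 =- 2^7* 3^1*5^1*59^1 * 113^1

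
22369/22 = 1016+17/22 = 1016.77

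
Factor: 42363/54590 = 2^( - 1)*3^4 * 5^( - 1 )*53^( - 1)*103^ ( - 1)*523^1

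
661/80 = 661/80 = 8.26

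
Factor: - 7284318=  -  2^1*3^1*31^1*39163^1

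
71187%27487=16213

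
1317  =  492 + 825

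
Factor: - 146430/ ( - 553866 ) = 24405/92311=   3^1*5^1*1627^1 * 92311^( - 1) 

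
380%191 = 189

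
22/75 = 22/75 = 0.29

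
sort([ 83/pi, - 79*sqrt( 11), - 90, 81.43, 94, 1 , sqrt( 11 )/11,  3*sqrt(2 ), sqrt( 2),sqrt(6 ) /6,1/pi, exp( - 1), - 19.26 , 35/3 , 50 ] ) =[ - 79*sqrt(  11) ,-90, - 19.26 , sqrt(11)/11, 1/pi,  exp( - 1 ), sqrt( 6 ) /6 , 1 , sqrt( 2), 3*sqrt( 2) , 35/3,83/pi, 50, 81.43,94]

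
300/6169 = 300/6169 = 0.05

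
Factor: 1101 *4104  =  4518504 =2^3*3^4 * 19^1 * 367^1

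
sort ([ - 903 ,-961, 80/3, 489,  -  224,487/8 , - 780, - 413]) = [ - 961, -903, - 780, - 413, -224, 80/3,487/8, 489] 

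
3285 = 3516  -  231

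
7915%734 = 575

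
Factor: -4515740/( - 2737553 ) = 2^2*5^1*7^( - 1 ) * 13^ (- 1) * 41^1 * 67^( - 1) * 449^( - 1) * 5507^1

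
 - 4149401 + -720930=-4870331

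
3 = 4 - 1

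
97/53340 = 97/53340  =  0.00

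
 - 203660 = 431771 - 635431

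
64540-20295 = 44245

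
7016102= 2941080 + 4075022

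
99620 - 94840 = 4780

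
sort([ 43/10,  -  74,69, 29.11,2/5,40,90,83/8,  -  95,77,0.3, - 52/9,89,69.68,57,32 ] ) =[ - 95,-74, - 52/9,0.3 , 2/5, 43/10,83/8,29.11 , 32,40,57,69, 69.68,77,89,90]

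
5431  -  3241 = 2190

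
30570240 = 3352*9120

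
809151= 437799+371352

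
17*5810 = 98770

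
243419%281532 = 243419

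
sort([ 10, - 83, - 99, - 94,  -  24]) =[ - 99, - 94, - 83  , - 24,10]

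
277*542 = 150134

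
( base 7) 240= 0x7E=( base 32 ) 3u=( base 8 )176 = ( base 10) 126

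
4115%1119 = 758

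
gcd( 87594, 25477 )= 1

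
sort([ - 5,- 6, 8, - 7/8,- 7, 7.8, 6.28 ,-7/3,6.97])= [ - 7, - 6, - 5, - 7/3, - 7/8,6.28,6.97,7.8,  8]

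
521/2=521/2 = 260.50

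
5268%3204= 2064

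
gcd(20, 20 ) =20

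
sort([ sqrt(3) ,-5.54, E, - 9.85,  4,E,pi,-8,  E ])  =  [ - 9.85, - 8,  -  5.54,  sqrt( 3),E,E,E, pi, 4]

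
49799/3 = 49799/3 = 16599.67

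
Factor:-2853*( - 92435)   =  3^2 * 5^1 *7^1*19^1*139^1*317^1 = 263717055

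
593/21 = 593/21 = 28.24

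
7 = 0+7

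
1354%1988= 1354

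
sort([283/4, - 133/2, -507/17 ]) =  [  -  133/2, - 507/17, 283/4 ] 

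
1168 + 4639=5807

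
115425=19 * 6075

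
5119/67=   76 +27/67 = 76.40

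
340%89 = 73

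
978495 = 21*46595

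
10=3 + 7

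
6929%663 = 299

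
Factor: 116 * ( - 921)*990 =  -2^3*3^3*5^1*11^1 * 29^1 * 307^1 = - 105767640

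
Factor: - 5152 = -2^5*7^1 * 23^1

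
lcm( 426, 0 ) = 0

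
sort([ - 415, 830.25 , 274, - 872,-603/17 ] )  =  [ - 872 , - 415,-603/17 , 274, 830.25]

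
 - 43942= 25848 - 69790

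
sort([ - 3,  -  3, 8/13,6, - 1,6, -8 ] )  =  [ - 8, - 3, - 3, - 1,  8/13,6, 6]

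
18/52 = 9/26 = 0.35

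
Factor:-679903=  - 7^1*23^1*41^1*103^1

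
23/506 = 1/22  =  0.05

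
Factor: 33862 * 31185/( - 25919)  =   - 2^1*3^4*5^1*7^1*11^1*16931^1 * 25919^( - 1 ) = - 1055986470/25919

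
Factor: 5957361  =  3^3 *17^1*12979^1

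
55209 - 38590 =16619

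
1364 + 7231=8595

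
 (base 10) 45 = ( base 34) 1B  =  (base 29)1G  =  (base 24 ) 1l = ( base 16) 2D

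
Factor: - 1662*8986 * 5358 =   -  80020294056= -2^3  *3^2*19^1*47^1*277^1*4493^1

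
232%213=19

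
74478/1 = 74478  =  74478.00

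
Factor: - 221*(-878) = 194038=2^1*13^1*17^1*439^1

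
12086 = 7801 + 4285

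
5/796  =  5/796 = 0.01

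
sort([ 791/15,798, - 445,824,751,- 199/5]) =[-445 , - 199/5,791/15,751 , 798,824 ]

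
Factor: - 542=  - 2^1*271^1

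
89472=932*96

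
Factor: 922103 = 7^1 * 13^1*10133^1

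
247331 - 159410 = 87921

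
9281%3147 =2987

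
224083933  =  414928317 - 190844384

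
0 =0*4650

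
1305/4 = 326 +1/4 = 326.25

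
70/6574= 35/3287 = 0.01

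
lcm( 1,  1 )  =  1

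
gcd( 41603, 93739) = 1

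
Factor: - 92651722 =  - 2^1*46325861^1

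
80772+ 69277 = 150049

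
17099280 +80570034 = 97669314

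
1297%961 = 336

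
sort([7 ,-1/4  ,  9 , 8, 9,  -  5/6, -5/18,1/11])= [ - 5/6,  -  5/18, - 1/4,1/11,7,8 , 9, 9 ] 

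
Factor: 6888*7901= 2^3*3^1 * 7^1*41^1* 7901^1 = 54422088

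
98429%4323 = 3323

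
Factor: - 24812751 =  - 3^1*139^1*157^1*379^1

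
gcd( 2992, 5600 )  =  16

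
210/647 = 210/647 = 0.32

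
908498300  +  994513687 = 1903011987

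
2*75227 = 150454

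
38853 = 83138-44285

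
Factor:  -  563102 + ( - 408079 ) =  - 3^2*29^1*61^2 = - 971181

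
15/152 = 15/152 = 0.10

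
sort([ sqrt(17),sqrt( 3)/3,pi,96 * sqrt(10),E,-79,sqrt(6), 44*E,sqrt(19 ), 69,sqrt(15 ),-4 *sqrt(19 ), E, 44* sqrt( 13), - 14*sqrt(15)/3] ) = [-79, - 14*sqrt(15) /3, - 4*sqrt( 19), sqrt(3) /3, sqrt(6 ), E,E, pi, sqrt(15),  sqrt(17),sqrt(19), 69, 44*  E, 44 * sqrt(13),96*sqrt(10 )] 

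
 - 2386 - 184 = - 2570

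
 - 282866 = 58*(-4877) 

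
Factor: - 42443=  - 42443^1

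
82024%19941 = 2260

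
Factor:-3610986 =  - 2^1 * 3^1*601831^1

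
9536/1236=2384/309  =  7.72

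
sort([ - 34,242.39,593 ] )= [-34, 242.39,593] 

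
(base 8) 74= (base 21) 2i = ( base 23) 2E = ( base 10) 60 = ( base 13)48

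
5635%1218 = 763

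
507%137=96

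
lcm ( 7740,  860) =7740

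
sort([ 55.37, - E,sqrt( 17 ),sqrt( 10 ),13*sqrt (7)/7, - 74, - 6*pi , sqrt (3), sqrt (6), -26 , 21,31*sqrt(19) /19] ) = [-74,-26, - 6*pi,-E,sqrt(3),sqrt (6), sqrt(10 ),sqrt(17 ),13*sqrt(7 ) /7,  31*sqrt( 19)/19,  21, 55.37 ] 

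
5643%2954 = 2689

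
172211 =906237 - 734026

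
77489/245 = 77489/245 = 316.28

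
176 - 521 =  - 345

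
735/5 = 147 = 147.00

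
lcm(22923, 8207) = 664767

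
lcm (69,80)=5520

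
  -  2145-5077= - 7222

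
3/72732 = 1/24244 =0.00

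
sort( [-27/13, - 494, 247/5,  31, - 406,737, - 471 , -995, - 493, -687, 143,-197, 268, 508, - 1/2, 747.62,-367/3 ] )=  [ - 995 , - 687,- 494, - 493, - 471,-406, - 197,-367/3,-27/13,-1/2, 31, 247/5, 143,268,  508, 737 , 747.62] 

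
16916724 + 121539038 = 138455762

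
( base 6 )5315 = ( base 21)2F2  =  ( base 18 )3CB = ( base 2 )10010101111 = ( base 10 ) 1199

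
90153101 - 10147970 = 80005131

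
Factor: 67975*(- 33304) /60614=-1131919700/30307 = - 2^2*5^2*23^1 * 181^1*2719^1*30307^( - 1)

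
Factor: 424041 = 3^1*107^1*1321^1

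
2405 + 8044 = 10449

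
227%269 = 227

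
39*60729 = 2368431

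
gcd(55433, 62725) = 1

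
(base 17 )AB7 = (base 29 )3JA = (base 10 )3084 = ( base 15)DA9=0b110000001100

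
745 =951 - 206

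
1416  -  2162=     -  746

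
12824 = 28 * 458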